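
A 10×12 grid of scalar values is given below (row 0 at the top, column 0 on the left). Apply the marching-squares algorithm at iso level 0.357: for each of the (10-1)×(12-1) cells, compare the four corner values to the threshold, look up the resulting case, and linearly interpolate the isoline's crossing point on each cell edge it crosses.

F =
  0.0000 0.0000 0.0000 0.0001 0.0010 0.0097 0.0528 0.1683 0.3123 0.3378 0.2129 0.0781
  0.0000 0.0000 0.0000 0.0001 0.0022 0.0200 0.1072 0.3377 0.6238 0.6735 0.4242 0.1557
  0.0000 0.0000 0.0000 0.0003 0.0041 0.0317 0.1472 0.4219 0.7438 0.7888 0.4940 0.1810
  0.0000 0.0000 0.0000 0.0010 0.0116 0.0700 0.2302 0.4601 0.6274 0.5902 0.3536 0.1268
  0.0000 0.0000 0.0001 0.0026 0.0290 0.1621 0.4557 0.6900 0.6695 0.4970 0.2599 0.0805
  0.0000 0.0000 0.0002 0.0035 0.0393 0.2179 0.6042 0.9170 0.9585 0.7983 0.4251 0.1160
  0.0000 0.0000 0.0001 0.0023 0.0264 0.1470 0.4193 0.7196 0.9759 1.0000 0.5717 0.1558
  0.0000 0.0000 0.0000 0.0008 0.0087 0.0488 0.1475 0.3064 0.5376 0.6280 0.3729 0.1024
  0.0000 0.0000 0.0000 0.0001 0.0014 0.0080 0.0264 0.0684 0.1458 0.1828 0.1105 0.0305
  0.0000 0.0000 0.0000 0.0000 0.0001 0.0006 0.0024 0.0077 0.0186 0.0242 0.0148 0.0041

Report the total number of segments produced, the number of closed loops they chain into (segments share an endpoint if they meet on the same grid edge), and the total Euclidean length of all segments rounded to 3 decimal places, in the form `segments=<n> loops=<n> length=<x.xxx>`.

segments=26 loops=1 length=20.813

cell (0,7): code 0100 → (0.143,8.000)–(1.000,7.067)
cell (0,8): code 1100 → (0.057,9.000)–(0.143,8.000)
cell (0,9): code 1100 → (0.682,10.000)–(0.057,9.000)
cell (0,10): code 1000 → (1.000,10.250)–(0.682,10.000)
cell (1,6): code 0100 → (1.229,7.000)–(2.000,6.764)
cell (1,7): code 1110 → (1.000,7.067)–(1.229,7.000)
cell (1,10): code 1001 → (2.000,10.438)–(1.000,10.250)
cell (2,6): code 0110 → (2.000,6.764)–(3.000,6.552)
cell (2,9): code 1011 → (3.000,9.986)–(2.976,10.000)
cell (2,10): code 0001 → (2.976,10.000)–(2.000,10.438)
cell (3,5): code 0100 → (3.562,6.000)–(4.000,5.664)
cell (3,6): code 1110 → (3.000,6.552)–(3.562,6.000)
cell (3,9): code 1001 → (4.000,9.590)–(3.000,9.986)
cell (4,5): code 0110 → (4.000,5.664)–(5.000,5.360)
cell (4,9): code 1101 → (4.588,10.000)–(4.000,9.590)
cell (4,10): code 1000 → (5.000,10.220)–(4.588,10.000)
cell (5,5): code 0110 → (5.000,5.360)–(6.000,5.771)
cell (5,10): code 1001 → (6.000,10.516)–(5.000,10.220)
cell (6,5): code 0010 → (6.000,5.771)–(6.229,6.000)
cell (6,6): code 0011 → (6.229,6.000)–(6.878,7.000)
cell (6,7): code 0111 → (6.878,7.000)–(7.000,7.219)
cell (6,10): code 1001 → (7.000,10.059)–(6.000,10.516)
cell (7,7): code 0010 → (7.000,7.219)–(7.461,8.000)
cell (7,8): code 0011 → (7.461,8.000)–(7.609,9.000)
cell (7,9): code 0011 → (7.609,9.000)–(7.061,10.000)
cell (7,10): code 0001 → (7.061,10.000)–(7.000,10.059)
total: 26 segments, chained into 1 closed loop(s), length Σ = 20.812640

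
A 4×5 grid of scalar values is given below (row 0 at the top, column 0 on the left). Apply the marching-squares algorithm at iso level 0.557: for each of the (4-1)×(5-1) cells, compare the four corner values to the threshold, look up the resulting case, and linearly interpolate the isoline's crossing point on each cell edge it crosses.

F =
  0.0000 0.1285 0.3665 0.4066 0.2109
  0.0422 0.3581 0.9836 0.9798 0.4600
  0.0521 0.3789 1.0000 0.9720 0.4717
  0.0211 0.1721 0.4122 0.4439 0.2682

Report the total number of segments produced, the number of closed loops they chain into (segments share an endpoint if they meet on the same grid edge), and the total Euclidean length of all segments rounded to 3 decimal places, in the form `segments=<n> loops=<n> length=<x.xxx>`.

segments=8 loops=1 length=8.252

cell (0,1): code 0100 → (0.309,2.000)–(1.000,1.318)
cell (0,2): code 1100 → (0.262,3.000)–(0.309,2.000)
cell (0,3): code 1000 → (1.000,3.813)–(0.262,3.000)
cell (1,1): code 0110 → (1.000,1.318)–(2.000,1.287)
cell (1,3): code 1001 → (2.000,3.830)–(1.000,3.813)
cell (2,1): code 0010 → (2.000,1.287)–(2.754,2.000)
cell (2,2): code 0011 → (2.754,2.000)–(2.786,3.000)
cell (2,3): code 0001 → (2.786,3.000)–(2.000,3.830)
total: 8 segments, chained into 1 closed loop(s), length Σ = 8.251629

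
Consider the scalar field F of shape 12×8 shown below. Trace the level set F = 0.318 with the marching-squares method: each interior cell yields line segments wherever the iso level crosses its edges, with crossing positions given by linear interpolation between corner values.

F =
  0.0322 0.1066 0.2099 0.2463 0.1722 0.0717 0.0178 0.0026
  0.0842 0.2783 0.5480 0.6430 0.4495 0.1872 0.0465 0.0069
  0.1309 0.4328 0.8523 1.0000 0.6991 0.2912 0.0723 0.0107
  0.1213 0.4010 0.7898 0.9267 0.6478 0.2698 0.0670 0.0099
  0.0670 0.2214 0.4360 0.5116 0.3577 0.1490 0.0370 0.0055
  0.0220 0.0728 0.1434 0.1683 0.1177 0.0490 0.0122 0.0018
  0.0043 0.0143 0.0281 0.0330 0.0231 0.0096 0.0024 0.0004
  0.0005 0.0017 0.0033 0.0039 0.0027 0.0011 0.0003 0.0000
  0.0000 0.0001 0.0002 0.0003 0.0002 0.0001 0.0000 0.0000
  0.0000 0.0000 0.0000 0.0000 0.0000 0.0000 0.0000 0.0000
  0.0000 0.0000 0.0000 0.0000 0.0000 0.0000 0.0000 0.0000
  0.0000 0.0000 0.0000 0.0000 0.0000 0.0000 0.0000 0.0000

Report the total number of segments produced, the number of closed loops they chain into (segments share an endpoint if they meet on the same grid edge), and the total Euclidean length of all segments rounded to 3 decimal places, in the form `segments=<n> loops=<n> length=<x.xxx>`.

segments=16 loops=1 length=13.559

cell (0,1): code 0100 → (0.320,2.000)–(1.000,1.147)
cell (0,2): code 1100 → (0.181,3.000)–(0.320,2.000)
cell (0,3): code 1100 → (0.526,4.000)–(0.181,3.000)
cell (0,4): code 1000 → (1.000,4.501)–(0.526,4.000)
cell (1,0): code 0100 → (1.257,1.000)–(2.000,0.620)
cell (1,1): code 1110 → (1.000,1.147)–(1.257,1.000)
cell (1,4): code 1001 → (2.000,4.934)–(1.000,4.501)
cell (2,0): code 0110 → (2.000,0.620)–(3.000,0.703)
cell (2,4): code 1001 → (3.000,4.872)–(2.000,4.934)
cell (3,0): code 0010 → (3.000,0.703)–(3.462,1.000)
cell (3,1): code 0111 → (3.462,1.000)–(4.000,1.450)
cell (3,4): code 1001 → (4.000,4.190)–(3.000,4.872)
cell (4,1): code 0010 → (4.000,1.450)–(4.403,2.000)
cell (4,2): code 0011 → (4.403,2.000)–(4.564,3.000)
cell (4,3): code 0011 → (4.564,3.000)–(4.165,4.000)
cell (4,4): code 0001 → (4.165,4.000)–(4.000,4.190)
total: 16 segments, chained into 1 closed loop(s), length Σ = 13.558800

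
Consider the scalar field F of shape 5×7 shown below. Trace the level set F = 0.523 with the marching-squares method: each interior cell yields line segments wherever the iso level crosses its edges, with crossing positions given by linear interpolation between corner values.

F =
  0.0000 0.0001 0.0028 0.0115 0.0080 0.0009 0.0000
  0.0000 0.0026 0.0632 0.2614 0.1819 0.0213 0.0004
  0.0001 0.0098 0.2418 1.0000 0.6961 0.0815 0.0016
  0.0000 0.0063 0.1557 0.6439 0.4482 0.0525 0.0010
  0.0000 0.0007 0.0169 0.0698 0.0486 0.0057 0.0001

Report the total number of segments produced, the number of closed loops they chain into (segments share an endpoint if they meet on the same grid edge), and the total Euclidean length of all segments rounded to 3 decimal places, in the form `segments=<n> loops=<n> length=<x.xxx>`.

cell (1,2): code 0100 → (1.354,3.000)–(2.000,2.371)
cell (1,3): code 1100 → (1.663,4.000)–(1.354,3.000)
cell (1,4): code 1000 → (2.000,4.282)–(1.663,4.000)
cell (2,2): code 0110 → (2.000,2.371)–(3.000,2.752)
cell (2,3): code 1011 → (3.000,3.618)–(2.698,4.000)
cell (2,4): code 0001 → (2.698,4.000)–(2.000,4.282)
cell (3,2): code 0010 → (3.000,2.752)–(3.211,3.000)
cell (3,3): code 0001 → (3.211,3.000)–(3.000,3.618)
total: 8 segments, chained into 1 closed loop(s), length Σ = 5.675171

segments=8 loops=1 length=5.675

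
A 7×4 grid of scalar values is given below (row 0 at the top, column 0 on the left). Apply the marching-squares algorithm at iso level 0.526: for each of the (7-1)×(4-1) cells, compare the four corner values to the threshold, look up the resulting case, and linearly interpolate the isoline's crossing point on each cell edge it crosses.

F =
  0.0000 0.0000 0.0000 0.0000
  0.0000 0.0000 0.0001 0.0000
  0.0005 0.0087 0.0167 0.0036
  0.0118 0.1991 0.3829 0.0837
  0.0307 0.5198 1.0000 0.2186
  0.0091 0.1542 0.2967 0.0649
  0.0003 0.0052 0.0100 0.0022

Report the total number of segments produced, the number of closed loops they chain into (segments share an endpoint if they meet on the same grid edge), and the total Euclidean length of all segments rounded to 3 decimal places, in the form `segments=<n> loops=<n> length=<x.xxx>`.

segments=4 loops=1 length=4.331

cell (3,1): code 0100 → (3.232,2.000)–(4.000,1.013)
cell (3,2): code 1000 → (4.000,2.607)–(3.232,2.000)
cell (4,1): code 0010 → (4.000,1.013)–(4.674,2.000)
cell (4,2): code 0001 → (4.674,2.000)–(4.000,2.607)
total: 4 segments, chained into 1 closed loop(s), length Σ = 4.331468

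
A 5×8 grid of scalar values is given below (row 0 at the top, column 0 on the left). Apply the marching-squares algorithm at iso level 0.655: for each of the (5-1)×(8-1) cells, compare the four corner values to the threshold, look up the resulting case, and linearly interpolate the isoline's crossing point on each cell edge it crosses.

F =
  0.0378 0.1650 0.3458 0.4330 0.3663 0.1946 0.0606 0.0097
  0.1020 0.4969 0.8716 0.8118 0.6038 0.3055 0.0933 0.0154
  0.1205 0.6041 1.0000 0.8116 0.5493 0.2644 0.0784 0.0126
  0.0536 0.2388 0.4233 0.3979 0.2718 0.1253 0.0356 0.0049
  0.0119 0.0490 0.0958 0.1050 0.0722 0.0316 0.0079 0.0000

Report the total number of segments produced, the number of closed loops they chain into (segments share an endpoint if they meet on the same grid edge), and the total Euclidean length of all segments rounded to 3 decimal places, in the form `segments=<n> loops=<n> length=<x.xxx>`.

cell (0,1): code 0100 → (0.588,2.000)–(1.000,1.422)
cell (0,2): code 1100 → (0.586,3.000)–(0.588,2.000)
cell (0,3): code 1000 → (1.000,3.754)–(0.586,3.000)
cell (1,1): code 0110 → (1.000,1.422)–(2.000,1.129)
cell (1,3): code 1001 → (2.000,3.597)–(1.000,3.754)
cell (2,1): code 0010 → (2.000,1.129)–(2.598,2.000)
cell (2,2): code 0011 → (2.598,2.000)–(2.379,3.000)
cell (2,3): code 0001 → (2.379,3.000)–(2.000,3.597)
total: 8 segments, chained into 1 closed loop(s), length Σ = 7.411988

segments=8 loops=1 length=7.412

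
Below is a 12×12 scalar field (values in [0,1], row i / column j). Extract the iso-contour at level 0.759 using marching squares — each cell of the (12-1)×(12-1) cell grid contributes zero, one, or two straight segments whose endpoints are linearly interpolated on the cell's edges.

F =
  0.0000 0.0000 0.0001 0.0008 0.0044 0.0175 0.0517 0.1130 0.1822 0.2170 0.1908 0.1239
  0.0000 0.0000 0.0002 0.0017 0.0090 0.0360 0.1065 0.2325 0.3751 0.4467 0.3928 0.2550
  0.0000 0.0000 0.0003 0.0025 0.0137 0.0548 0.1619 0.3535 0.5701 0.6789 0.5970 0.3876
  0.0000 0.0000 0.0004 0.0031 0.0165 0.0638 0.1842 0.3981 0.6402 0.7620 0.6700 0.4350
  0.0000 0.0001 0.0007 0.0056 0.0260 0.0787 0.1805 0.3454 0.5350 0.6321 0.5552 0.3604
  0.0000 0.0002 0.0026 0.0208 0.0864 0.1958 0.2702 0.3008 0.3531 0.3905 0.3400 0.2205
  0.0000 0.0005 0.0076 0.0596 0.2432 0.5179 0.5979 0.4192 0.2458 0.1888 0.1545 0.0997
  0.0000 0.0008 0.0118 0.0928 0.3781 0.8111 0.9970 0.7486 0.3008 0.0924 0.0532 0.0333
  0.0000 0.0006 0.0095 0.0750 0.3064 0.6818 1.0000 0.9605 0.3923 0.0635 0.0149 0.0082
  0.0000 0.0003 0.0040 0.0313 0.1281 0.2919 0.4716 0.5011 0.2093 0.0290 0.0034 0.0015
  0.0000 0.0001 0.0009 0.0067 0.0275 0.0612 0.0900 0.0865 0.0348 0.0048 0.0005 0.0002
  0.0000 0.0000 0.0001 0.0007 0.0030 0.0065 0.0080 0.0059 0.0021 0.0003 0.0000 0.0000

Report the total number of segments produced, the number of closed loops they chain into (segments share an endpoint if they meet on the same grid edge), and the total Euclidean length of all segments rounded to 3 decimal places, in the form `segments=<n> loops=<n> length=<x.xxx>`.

segments=14 loops=2 length=7.186

cell (2,8): code 0100 → (2.964,9.000)–(3.000,8.975)
cell (2,9): code 1000 → (3.000,9.033)–(2.964,9.000)
cell (3,8): code 0010 → (3.000,8.975)–(3.023,9.000)
cell (3,9): code 0001 → (3.023,9.000)–(3.000,9.033)
cell (6,4): code 0100 → (6.822,5.000)–(7.000,4.880)
cell (6,5): code 1100 → (6.404,6.000)–(6.822,5.000)
cell (6,6): code 1000 → (7.000,6.958)–(6.404,6.000)
cell (7,4): code 0010 → (7.000,4.880)–(7.403,5.000)
cell (7,5): code 0111 → (7.403,5.000)–(8.000,5.243)
cell (7,6): code 1101 → (7.049,7.000)–(7.000,6.958)
cell (7,7): code 1000 → (8.000,7.355)–(7.049,7.000)
cell (8,5): code 0010 → (8.000,5.243)–(8.456,6.000)
cell (8,6): code 0011 → (8.456,6.000)–(8.439,7.000)
cell (8,7): code 0001 → (8.439,7.000)–(8.000,7.355)
total: 14 segments, chained into 2 closed loop(s), length Σ = 7.186034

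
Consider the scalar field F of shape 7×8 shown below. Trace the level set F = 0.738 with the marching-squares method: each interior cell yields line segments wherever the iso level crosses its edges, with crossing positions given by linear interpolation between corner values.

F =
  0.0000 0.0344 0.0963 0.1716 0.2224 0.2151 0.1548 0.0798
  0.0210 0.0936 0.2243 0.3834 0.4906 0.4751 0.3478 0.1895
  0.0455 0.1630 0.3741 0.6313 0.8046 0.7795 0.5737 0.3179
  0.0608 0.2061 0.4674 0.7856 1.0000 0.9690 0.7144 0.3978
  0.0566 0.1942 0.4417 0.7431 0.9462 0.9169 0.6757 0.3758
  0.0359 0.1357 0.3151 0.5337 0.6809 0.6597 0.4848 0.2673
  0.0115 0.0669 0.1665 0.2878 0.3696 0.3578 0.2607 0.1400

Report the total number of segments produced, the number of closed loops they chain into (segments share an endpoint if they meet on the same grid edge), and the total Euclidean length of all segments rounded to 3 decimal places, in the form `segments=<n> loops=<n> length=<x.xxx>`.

cell (1,3): code 0100 → (1.788,4.000)–(2.000,3.616)
cell (1,4): code 1100 → (1.864,5.000)–(1.788,4.000)
cell (1,5): code 1000 → (2.000,5.202)–(1.864,5.000)
cell (2,2): code 0100 → (2.692,3.000)–(3.000,2.850)
cell (2,3): code 1110 → (2.000,3.616)–(2.692,3.000)
cell (2,5): code 1001 → (3.000,5.907)–(2.000,5.202)
cell (3,2): code 0110 → (3.000,2.850)–(4.000,2.983)
cell (3,5): code 1001 → (4.000,5.742)–(3.000,5.907)
cell (4,2): code 0010 → (4.000,2.983)–(4.024,3.000)
cell (4,3): code 0011 → (4.024,3.000)–(4.785,4.000)
cell (4,4): code 0011 → (4.785,4.000)–(4.696,5.000)
cell (4,5): code 0001 → (4.696,5.000)–(4.000,5.742)
total: 12 segments, chained into 1 closed loop(s), length Σ = 9.506987

segments=12 loops=1 length=9.507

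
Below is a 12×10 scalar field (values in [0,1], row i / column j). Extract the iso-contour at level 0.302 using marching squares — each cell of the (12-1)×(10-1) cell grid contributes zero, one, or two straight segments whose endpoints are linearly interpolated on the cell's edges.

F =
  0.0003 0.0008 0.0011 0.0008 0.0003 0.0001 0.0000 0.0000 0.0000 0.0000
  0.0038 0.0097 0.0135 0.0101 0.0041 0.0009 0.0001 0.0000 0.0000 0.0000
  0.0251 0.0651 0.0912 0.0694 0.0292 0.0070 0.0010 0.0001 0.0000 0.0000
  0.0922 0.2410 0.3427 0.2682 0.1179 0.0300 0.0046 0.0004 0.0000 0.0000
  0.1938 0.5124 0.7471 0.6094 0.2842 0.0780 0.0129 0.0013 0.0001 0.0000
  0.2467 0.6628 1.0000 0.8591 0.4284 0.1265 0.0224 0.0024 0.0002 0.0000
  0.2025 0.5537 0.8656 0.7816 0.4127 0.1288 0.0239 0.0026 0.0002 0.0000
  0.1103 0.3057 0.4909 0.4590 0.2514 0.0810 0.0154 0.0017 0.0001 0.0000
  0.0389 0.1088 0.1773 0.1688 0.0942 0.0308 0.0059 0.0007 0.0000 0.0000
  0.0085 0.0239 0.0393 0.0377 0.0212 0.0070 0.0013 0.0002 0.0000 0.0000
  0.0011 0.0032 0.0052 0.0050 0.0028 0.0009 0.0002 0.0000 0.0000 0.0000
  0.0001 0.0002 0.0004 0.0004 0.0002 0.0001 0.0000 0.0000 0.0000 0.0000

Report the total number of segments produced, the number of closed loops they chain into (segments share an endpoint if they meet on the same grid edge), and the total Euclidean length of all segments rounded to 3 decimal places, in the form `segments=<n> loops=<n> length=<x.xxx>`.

segments=18 loops=1 length=14.092

cell (2,1): code 0100 → (2.838,2.000)–(3.000,1.600)
cell (2,2): code 1000 → (3.000,2.546)–(2.838,2.000)
cell (3,0): code 0100 → (3.225,1.000)–(4.000,0.340)
cell (3,1): code 1110 → (3.000,1.600)–(3.225,1.000)
cell (3,2): code 1101 → (3.099,3.000)–(3.000,2.546)
cell (3,3): code 1000 → (4.000,3.945)–(3.099,3.000)
cell (4,0): code 0110 → (4.000,0.340)–(5.000,0.133)
cell (4,3): code 1101 → (4.123,4.000)–(4.000,3.945)
cell (4,4): code 1000 → (5.000,4.419)–(4.123,4.000)
cell (5,0): code 0110 → (5.000,0.133)–(6.000,0.283)
cell (5,4): code 1001 → (6.000,4.390)–(5.000,4.419)
cell (6,0): code 0110 → (6.000,0.283)–(7.000,0.981)
cell (6,3): code 1011 → (7.000,3.756)–(6.686,4.000)
cell (6,4): code 0001 → (6.686,4.000)–(6.000,4.390)
cell (7,0): code 0010 → (7.000,0.981)–(7.019,1.000)
cell (7,1): code 0011 → (7.019,1.000)–(7.602,2.000)
cell (7,2): code 0011 → (7.602,2.000)–(7.541,3.000)
cell (7,3): code 0001 → (7.541,3.000)–(7.000,3.756)
total: 18 segments, chained into 1 closed loop(s), length Σ = 14.092032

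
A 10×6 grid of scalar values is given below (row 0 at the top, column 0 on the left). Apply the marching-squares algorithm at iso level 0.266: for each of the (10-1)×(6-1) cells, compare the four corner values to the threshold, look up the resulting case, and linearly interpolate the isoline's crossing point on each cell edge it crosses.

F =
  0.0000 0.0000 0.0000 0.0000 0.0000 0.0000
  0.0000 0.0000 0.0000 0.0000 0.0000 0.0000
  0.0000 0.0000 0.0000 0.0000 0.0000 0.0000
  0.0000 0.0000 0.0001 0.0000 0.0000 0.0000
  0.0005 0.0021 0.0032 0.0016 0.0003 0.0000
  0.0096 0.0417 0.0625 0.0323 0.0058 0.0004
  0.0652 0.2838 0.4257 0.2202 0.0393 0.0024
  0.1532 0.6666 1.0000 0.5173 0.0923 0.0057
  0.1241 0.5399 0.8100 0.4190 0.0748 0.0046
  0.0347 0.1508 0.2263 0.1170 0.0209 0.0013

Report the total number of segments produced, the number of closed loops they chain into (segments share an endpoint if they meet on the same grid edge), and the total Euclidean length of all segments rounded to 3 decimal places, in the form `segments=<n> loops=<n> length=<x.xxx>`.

segments=12 loops=1 length=10.359

cell (5,0): code 0100 → (5.926,1.000)–(6.000,0.919)
cell (5,1): code 1100 → (5.560,2.000)–(5.926,1.000)
cell (5,2): code 1000 → (6.000,2.777)–(5.560,2.000)
cell (6,0): code 0110 → (6.000,0.919)–(7.000,0.220)
cell (6,2): code 1101 → (6.154,3.000)–(6.000,2.777)
cell (6,3): code 1000 → (7.000,3.591)–(6.154,3.000)
cell (7,0): code 0110 → (7.000,0.220)–(8.000,0.341)
cell (7,3): code 1001 → (8.000,3.445)–(7.000,3.591)
cell (8,0): code 0010 → (8.000,0.341)–(8.704,1.000)
cell (8,1): code 0011 → (8.704,1.000)–(8.932,2.000)
cell (8,2): code 0011 → (8.932,2.000)–(8.507,3.000)
cell (8,3): code 0001 → (8.507,3.000)–(8.000,3.445)
total: 12 segments, chained into 1 closed loop(s), length Σ = 10.359084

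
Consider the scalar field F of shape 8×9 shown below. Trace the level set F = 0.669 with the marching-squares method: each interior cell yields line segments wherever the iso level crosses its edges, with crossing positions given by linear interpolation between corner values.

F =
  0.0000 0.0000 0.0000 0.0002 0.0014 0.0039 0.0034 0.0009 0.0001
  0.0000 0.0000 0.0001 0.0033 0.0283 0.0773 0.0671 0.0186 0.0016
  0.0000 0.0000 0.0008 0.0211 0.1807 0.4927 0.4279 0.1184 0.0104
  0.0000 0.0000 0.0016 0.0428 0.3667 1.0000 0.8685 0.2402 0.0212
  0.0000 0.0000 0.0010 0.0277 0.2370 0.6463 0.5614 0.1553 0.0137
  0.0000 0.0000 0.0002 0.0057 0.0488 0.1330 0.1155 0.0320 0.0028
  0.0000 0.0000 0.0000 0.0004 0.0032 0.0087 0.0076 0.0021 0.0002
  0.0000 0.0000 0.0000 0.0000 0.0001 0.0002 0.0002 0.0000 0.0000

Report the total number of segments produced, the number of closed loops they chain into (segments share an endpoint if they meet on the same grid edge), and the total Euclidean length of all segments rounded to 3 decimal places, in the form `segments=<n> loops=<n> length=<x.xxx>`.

segments=6 loops=1 length=5.244

cell (2,4): code 0100 → (2.348,5.000)–(3.000,4.477)
cell (2,5): code 1100 → (2.547,6.000)–(2.348,5.000)
cell (2,6): code 1000 → (3.000,6.318)–(2.547,6.000)
cell (3,4): code 0010 → (3.000,4.477)–(3.936,5.000)
cell (3,5): code 0011 → (3.936,5.000)–(3.650,6.000)
cell (3,6): code 0001 → (3.650,6.000)–(3.000,6.318)
total: 6 segments, chained into 1 closed loop(s), length Σ = 5.243875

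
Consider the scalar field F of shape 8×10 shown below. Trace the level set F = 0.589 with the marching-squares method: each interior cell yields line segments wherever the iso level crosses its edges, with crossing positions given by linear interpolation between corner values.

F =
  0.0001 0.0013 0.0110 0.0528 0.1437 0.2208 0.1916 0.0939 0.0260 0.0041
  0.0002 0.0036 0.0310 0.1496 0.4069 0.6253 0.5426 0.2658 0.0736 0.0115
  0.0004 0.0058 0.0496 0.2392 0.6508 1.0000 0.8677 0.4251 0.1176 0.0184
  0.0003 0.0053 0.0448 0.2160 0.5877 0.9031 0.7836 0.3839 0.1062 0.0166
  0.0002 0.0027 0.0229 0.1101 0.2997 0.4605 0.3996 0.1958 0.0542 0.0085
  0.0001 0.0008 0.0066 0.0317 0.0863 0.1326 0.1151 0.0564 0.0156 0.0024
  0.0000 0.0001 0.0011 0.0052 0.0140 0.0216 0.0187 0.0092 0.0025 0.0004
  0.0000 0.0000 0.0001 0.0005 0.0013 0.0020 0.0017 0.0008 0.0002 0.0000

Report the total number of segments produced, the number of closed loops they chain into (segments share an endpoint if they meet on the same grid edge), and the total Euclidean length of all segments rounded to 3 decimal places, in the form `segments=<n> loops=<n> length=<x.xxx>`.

cell (0,4): code 0100 → (0.910,5.000)–(1.000,4.834)
cell (0,5): code 1000 → (1.000,5.439)–(0.910,5.000)
cell (1,3): code 0100 → (1.747,4.000)–(2.000,3.850)
cell (1,4): code 1110 → (1.000,4.834)–(1.747,4.000)
cell (1,5): code 1101 → (1.143,6.000)–(1.000,5.439)
cell (1,6): code 1000 → (2.000,6.630)–(1.143,6.000)
cell (2,3): code 0010 → (2.000,3.850)–(2.979,4.000)
cell (2,4): code 0111 → (2.979,4.000)–(3.000,4.004)
cell (2,6): code 1001 → (3.000,6.487)–(2.000,6.630)
cell (3,4): code 0010 → (3.000,4.004)–(3.710,5.000)
cell (3,5): code 0011 → (3.710,5.000)–(3.507,6.000)
cell (3,6): code 0001 → (3.507,6.000)–(3.000,6.487)
total: 12 segments, chained into 1 closed loop(s), length Σ = 8.661256

segments=12 loops=1 length=8.661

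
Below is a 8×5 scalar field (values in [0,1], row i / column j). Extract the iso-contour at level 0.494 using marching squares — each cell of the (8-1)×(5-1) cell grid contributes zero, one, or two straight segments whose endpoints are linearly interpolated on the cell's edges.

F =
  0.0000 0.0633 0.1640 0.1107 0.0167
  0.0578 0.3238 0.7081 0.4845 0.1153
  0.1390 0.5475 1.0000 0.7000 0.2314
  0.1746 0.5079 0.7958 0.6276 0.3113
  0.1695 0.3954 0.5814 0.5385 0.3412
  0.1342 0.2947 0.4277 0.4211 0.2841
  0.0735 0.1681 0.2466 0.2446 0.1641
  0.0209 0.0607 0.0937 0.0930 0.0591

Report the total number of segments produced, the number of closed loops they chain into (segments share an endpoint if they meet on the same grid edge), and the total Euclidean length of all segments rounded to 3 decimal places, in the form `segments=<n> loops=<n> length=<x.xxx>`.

cell (0,1): code 0100 → (0.607,2.000)–(1.000,1.443)
cell (0,2): code 1000 → (1.000,2.958)–(0.607,2.000)
cell (1,0): code 0100 → (1.761,1.000)–(2.000,0.869)
cell (1,1): code 1110 → (1.000,1.443)–(1.761,1.000)
cell (1,2): code 1101 → (1.044,3.000)–(1.000,2.958)
cell (1,3): code 1000 → (2.000,3.440)–(1.044,3.000)
cell (2,0): code 0110 → (2.000,0.869)–(3.000,0.958)
cell (2,3): code 1001 → (3.000,3.422)–(2.000,3.440)
cell (3,0): code 0010 → (3.000,0.958)–(3.124,1.000)
cell (3,1): code 0111 → (3.124,1.000)–(4.000,1.530)
cell (3,3): code 1001 → (4.000,3.226)–(3.000,3.422)
cell (4,1): code 0010 → (4.000,1.530)–(4.569,2.000)
cell (4,2): code 0011 → (4.569,2.000)–(4.379,3.000)
cell (4,3): code 0001 → (4.379,3.000)–(4.000,3.226)
total: 14 segments, chained into 1 closed loop(s), length Σ = 10.358249

segments=14 loops=1 length=10.358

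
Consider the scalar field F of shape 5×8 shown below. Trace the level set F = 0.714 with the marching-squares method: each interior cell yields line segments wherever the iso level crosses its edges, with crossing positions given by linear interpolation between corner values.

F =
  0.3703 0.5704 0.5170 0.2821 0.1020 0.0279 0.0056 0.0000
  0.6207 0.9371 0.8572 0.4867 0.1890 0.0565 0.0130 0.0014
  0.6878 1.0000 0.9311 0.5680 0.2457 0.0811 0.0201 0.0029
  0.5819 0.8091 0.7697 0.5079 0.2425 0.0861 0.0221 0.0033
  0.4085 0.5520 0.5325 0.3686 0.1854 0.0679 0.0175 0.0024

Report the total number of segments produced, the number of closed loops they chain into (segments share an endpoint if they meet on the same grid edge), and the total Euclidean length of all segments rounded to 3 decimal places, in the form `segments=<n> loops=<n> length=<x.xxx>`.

cell (0,0): code 0100 → (0.392,1.000)–(1.000,0.295)
cell (0,1): code 1100 → (0.579,2.000)–(0.392,1.000)
cell (0,2): code 1000 → (1.000,2.387)–(0.579,2.000)
cell (1,0): code 0110 → (1.000,0.295)–(2.000,0.084)
cell (1,2): code 1001 → (2.000,2.598)–(1.000,2.387)
cell (2,0): code 0110 → (2.000,0.084)–(3.000,0.581)
cell (2,2): code 1001 → (3.000,2.213)–(2.000,2.598)
cell (3,0): code 0010 → (3.000,0.581)–(3.370,1.000)
cell (3,1): code 0011 → (3.370,1.000)–(3.235,2.000)
cell (3,2): code 0001 → (3.235,2.000)–(3.000,2.213)
total: 10 segments, chained into 1 closed loop(s), length Σ = 8.637378

segments=10 loops=1 length=8.637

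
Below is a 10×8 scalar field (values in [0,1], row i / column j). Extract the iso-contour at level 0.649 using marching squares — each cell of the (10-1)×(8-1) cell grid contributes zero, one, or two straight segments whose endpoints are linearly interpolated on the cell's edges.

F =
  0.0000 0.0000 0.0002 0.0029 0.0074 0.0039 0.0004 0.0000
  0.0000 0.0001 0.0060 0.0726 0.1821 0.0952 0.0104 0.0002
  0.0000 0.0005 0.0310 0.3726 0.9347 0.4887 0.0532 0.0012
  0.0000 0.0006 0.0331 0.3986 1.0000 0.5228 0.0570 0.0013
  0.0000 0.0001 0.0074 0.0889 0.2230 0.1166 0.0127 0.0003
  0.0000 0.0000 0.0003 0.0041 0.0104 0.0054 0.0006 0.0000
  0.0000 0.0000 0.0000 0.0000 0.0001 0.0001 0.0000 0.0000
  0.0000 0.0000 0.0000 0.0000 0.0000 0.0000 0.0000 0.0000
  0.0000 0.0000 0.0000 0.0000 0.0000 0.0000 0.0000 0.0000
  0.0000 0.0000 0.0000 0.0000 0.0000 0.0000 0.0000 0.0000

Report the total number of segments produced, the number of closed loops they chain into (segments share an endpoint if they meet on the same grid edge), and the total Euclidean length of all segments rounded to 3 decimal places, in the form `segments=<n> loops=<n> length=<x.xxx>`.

cell (1,3): code 0100 → (1.620,4.000)–(2.000,3.492)
cell (1,4): code 1000 → (2.000,4.641)–(1.620,4.000)
cell (2,3): code 0110 → (2.000,3.492)–(3.000,3.416)
cell (2,4): code 1001 → (3.000,4.736)–(2.000,4.641)
cell (3,3): code 0010 → (3.000,3.416)–(3.452,4.000)
cell (3,4): code 0001 → (3.452,4.000)–(3.000,4.736)
total: 6 segments, chained into 1 closed loop(s), length Σ = 4.987564

segments=6 loops=1 length=4.988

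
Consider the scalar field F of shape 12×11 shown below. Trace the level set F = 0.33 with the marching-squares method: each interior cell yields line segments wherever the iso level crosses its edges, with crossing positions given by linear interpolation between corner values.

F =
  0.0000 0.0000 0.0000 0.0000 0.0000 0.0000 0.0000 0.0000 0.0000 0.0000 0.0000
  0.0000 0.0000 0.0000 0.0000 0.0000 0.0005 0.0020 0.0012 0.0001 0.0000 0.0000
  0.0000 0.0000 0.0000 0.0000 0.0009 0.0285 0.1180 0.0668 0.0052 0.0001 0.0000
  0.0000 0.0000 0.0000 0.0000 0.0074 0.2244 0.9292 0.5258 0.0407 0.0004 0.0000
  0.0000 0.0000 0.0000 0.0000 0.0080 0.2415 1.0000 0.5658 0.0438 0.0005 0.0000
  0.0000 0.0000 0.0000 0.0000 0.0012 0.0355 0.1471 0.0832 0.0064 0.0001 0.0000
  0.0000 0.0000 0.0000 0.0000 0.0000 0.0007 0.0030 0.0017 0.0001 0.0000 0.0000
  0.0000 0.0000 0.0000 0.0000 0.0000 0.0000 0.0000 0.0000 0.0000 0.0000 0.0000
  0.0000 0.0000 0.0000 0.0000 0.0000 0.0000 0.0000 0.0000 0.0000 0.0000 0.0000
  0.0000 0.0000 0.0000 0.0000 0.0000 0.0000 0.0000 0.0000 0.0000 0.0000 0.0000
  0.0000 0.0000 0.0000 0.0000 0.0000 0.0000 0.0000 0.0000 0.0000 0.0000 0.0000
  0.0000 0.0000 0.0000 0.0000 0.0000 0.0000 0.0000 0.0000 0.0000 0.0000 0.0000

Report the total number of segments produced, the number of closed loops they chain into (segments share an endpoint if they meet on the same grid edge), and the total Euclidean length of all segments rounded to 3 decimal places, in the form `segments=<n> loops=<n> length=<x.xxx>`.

segments=8 loops=1 length=7.653

cell (2,5): code 0100 → (2.261,6.000)–(3.000,5.150)
cell (2,6): code 1100 → (2.573,7.000)–(2.261,6.000)
cell (2,7): code 1000 → (3.000,7.404)–(2.573,7.000)
cell (3,5): code 0110 → (3.000,5.150)–(4.000,5.117)
cell (3,7): code 1001 → (4.000,7.452)–(3.000,7.404)
cell (4,5): code 0010 → (4.000,5.117)–(4.786,6.000)
cell (4,6): code 0011 → (4.786,6.000)–(4.489,7.000)
cell (4,7): code 0001 → (4.489,7.000)–(4.000,7.452)
total: 8 segments, chained into 1 closed loop(s), length Σ = 7.653456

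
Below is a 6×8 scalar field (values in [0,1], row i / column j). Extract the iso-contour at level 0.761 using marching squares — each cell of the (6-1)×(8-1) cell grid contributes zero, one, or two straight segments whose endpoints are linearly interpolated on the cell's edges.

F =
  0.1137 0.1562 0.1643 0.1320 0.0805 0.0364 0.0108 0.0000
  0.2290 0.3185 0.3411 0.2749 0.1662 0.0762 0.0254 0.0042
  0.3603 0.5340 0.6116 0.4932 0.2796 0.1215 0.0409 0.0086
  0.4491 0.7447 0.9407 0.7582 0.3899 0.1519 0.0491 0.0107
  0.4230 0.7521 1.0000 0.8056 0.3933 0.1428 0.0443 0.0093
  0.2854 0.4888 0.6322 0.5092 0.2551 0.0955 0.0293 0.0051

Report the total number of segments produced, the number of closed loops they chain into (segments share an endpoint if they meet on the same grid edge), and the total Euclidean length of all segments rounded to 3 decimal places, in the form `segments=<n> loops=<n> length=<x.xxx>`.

cell (2,1): code 0100 → (2.454,2.000)–(3.000,1.083)
cell (2,2): code 1000 → (3.000,2.985)–(2.454,2.000)
cell (3,1): code 0110 → (3.000,1.083)–(4.000,1.036)
cell (3,2): code 1101 → (3.059,3.000)–(3.000,2.985)
cell (3,3): code 1000 → (4.000,3.108)–(3.059,3.000)
cell (4,1): code 0010 → (4.000,1.036)–(4.650,2.000)
cell (4,2): code 0011 → (4.650,2.000)–(4.150,3.000)
cell (4,3): code 0001 → (4.150,3.000)–(4.000,3.108)
total: 8 segments, chained into 1 closed loop(s), length Σ = 6.668017

segments=8 loops=1 length=6.668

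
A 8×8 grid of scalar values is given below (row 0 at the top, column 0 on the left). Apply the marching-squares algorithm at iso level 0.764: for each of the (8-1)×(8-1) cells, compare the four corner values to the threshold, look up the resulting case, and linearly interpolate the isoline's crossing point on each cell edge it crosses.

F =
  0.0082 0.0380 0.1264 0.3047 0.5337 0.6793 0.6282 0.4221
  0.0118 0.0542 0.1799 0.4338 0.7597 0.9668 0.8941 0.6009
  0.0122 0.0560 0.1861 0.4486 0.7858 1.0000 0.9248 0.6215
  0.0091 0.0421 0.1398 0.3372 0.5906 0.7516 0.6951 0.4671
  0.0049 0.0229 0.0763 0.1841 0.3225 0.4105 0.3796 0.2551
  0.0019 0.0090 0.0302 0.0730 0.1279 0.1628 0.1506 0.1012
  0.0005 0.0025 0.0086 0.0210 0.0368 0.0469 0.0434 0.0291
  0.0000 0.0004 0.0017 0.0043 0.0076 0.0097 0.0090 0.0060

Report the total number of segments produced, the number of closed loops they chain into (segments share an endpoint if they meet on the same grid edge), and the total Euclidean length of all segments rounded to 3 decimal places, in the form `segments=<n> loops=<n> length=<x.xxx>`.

cell (0,4): code 0100 → (0.295,5.000)–(1.000,4.021)
cell (0,5): code 1100 → (0.511,6.000)–(0.295,5.000)
cell (0,6): code 1000 → (1.000,6.444)–(0.511,6.000)
cell (1,3): code 0100 → (1.165,4.000)–(2.000,3.935)
cell (1,4): code 1110 → (1.000,4.021)–(1.165,4.000)
cell (1,6): code 1001 → (2.000,6.530)–(1.000,6.444)
cell (2,3): code 0010 → (2.000,3.935)–(2.112,4.000)
cell (2,4): code 0011 → (2.112,4.000)–(2.950,5.000)
cell (2,5): code 0011 → (2.950,5.000)–(2.700,6.000)
cell (2,6): code 0001 → (2.700,6.000)–(2.000,6.530)
total: 10 segments, chained into 1 closed loop(s), length Σ = 8.240917

segments=10 loops=1 length=8.241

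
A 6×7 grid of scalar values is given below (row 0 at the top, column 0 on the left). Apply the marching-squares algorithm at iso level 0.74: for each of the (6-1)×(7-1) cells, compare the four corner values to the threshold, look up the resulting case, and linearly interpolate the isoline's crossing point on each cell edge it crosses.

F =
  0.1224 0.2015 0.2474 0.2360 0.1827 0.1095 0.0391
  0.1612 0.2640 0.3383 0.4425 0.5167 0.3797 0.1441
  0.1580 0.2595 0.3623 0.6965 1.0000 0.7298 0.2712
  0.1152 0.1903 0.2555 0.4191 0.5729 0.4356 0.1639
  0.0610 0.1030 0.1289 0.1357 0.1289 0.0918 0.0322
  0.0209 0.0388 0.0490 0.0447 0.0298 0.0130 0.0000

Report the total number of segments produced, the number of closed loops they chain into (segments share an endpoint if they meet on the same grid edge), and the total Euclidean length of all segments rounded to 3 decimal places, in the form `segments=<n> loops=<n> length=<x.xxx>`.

segments=4 loops=1 length=4.304

cell (1,3): code 0100 → (1.462,4.000)–(2.000,3.143)
cell (1,4): code 1000 → (2.000,4.962)–(1.462,4.000)
cell (2,3): code 0010 → (2.000,3.143)–(2.609,4.000)
cell (2,4): code 0001 → (2.609,4.000)–(2.000,4.962)
total: 4 segments, chained into 1 closed loop(s), length Σ = 4.303586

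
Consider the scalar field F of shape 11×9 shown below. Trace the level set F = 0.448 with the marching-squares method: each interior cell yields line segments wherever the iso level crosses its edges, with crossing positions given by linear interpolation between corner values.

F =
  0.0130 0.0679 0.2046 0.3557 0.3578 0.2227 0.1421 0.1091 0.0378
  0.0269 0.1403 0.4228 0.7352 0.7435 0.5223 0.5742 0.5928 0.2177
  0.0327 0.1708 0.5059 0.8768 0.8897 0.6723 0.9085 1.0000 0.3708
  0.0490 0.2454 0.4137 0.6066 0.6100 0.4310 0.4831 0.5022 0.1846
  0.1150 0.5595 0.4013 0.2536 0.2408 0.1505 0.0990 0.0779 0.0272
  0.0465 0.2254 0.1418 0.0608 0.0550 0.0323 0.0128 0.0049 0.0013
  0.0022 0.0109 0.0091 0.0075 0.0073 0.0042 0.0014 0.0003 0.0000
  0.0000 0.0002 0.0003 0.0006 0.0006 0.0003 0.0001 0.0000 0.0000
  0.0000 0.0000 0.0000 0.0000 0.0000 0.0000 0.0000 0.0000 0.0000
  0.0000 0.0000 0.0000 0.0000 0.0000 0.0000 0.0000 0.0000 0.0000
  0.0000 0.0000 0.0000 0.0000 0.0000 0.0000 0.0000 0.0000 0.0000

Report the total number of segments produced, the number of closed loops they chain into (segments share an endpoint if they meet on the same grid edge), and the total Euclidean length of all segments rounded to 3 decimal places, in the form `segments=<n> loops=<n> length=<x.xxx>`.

segments=24 loops=2 length=17.950

cell (0,2): code 0100 → (0.243,3.000)–(1.000,2.081)
cell (0,3): code 1100 → (0.234,4.000)–(0.243,3.000)
cell (0,4): code 1100 → (0.752,5.000)–(0.234,4.000)
cell (0,5): code 1100 → (0.708,6.000)–(0.752,5.000)
cell (0,6): code 1100 → (0.701,7.000)–(0.708,6.000)
cell (0,7): code 1000 → (1.000,7.386)–(0.701,7.000)
cell (1,1): code 0100 → (1.303,2.000)–(2.000,1.827)
cell (1,2): code 1110 → (1.000,2.081)–(1.303,2.000)
cell (1,7): code 1001 → (2.000,7.877)–(1.000,7.386)
cell (2,1): code 0010 → (2.000,1.827)–(2.628,2.000)
cell (2,2): code 0111 → (2.628,2.000)–(3.000,2.178)
cell (2,4): code 1011 → (3.000,4.905)–(2.930,5.000)
cell (2,5): code 0111 → (2.930,5.000)–(3.000,5.326)
cell (2,7): code 1001 → (3.000,7.171)–(2.000,7.877)
cell (3,0): code 0100 → (3.645,1.000)–(4.000,0.749)
cell (3,1): code 1000 → (4.000,1.705)–(3.645,1.000)
cell (3,2): code 0010 → (3.000,2.178)–(3.449,3.000)
cell (3,3): code 0011 → (3.449,3.000)–(3.439,4.000)
cell (3,4): code 0001 → (3.439,4.000)–(3.000,4.905)
cell (3,5): code 0010 → (3.000,5.326)–(3.091,6.000)
cell (3,6): code 0011 → (3.091,6.000)–(3.128,7.000)
cell (3,7): code 0001 → (3.128,7.000)–(3.000,7.171)
cell (4,0): code 0010 → (4.000,0.749)–(4.334,1.000)
cell (4,1): code 0001 → (4.334,1.000)–(4.000,1.705)
total: 24 segments, chained into 2 closed loop(s), length Σ = 17.950186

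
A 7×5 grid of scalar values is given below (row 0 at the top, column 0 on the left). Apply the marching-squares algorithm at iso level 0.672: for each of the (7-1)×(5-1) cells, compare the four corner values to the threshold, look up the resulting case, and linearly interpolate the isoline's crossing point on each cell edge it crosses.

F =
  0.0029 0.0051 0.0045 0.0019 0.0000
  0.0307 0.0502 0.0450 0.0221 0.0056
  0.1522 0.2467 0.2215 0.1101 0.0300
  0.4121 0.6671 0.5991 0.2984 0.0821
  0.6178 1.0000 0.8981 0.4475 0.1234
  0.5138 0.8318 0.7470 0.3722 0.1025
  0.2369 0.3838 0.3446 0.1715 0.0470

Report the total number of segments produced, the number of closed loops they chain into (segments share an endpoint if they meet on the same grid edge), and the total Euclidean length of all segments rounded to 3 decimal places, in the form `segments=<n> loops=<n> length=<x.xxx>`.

cell (3,0): code 0100 → (3.015,1.000)–(4.000,0.142)
cell (3,1): code 1100 → (3.244,2.000)–(3.015,1.000)
cell (3,2): code 1000 → (4.000,2.502)–(3.244,2.000)
cell (4,0): code 0110 → (4.000,0.142)–(5.000,0.497)
cell (4,2): code 1001 → (5.000,2.200)–(4.000,2.502)
cell (5,0): code 0010 → (5.000,0.497)–(5.357,1.000)
cell (5,1): code 0011 → (5.357,1.000)–(5.186,2.000)
cell (5,2): code 0001 → (5.186,2.000)–(5.000,2.200)
total: 8 segments, chained into 1 closed loop(s), length Σ = 7.250037

segments=8 loops=1 length=7.250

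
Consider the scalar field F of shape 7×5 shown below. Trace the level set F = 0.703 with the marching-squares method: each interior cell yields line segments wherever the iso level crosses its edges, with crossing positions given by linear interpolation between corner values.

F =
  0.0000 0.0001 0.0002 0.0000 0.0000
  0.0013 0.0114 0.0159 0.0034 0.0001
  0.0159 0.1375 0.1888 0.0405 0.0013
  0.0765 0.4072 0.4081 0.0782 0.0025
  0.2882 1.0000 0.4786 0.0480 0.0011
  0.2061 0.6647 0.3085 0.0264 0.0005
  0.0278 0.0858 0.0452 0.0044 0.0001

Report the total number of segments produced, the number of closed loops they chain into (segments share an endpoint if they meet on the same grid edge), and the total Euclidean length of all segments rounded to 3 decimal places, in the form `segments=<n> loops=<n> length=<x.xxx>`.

cell (3,0): code 0100 → (3.499,1.000)–(4.000,0.583)
cell (3,1): code 1000 → (4.000,1.570)–(3.499,1.000)
cell (4,0): code 0010 → (4.000,0.583)–(4.886,1.000)
cell (4,1): code 0001 → (4.886,1.000)–(4.000,1.570)
total: 4 segments, chained into 1 closed loop(s), length Σ = 3.442861

segments=4 loops=1 length=3.443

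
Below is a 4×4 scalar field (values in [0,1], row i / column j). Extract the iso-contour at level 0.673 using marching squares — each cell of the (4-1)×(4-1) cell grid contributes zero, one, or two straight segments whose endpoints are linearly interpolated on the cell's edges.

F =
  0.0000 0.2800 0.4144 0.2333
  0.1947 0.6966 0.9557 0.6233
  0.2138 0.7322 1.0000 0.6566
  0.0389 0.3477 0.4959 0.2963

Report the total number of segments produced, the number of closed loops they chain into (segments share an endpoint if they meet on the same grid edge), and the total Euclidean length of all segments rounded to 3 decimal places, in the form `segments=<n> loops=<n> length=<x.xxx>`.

segments=8 loops=1 length=6.642

cell (0,0): code 0100 → (0.943,1.000)–(1.000,0.953)
cell (0,1): code 1100 → (0.478,2.000)–(0.943,1.000)
cell (0,2): code 1000 → (1.000,2.850)–(0.478,2.000)
cell (1,0): code 0110 → (1.000,0.953)–(2.000,0.886)
cell (1,2): code 1001 → (2.000,2.952)–(1.000,2.850)
cell (2,0): code 0010 → (2.000,0.886)–(2.154,1.000)
cell (2,1): code 0011 → (2.154,1.000)–(2.649,2.000)
cell (2,2): code 0001 → (2.649,2.000)–(2.000,2.952)
total: 8 segments, chained into 1 closed loop(s), length Σ = 6.641728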